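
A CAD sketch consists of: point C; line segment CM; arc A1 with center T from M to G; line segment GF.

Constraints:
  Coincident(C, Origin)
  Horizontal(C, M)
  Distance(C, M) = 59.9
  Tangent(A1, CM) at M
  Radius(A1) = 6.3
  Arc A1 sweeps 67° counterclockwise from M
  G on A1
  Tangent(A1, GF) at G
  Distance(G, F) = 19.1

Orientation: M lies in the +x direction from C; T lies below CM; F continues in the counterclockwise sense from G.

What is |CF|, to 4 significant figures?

51.32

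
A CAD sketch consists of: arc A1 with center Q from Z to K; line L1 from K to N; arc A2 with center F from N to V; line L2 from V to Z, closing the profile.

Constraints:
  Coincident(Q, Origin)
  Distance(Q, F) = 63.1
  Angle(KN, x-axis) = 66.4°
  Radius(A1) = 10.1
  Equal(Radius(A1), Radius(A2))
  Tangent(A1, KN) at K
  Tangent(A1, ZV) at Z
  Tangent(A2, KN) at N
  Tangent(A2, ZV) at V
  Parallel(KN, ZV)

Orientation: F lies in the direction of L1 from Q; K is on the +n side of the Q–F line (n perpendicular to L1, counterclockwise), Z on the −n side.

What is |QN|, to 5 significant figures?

63.903

The slot axis is L1's direction at 66.4°, so u = (cos 66.4°, sin 66.4°) = (0.40035, 0.91636) and n = (−sin 66.4°, cos 66.4°) = (-0.91636, 0.40035). Q is at the origin and F lies 63.1 along u from Q, so F = 63.1·u = (25.262, 57.822). Tangency of A1 to both parallel lines with radius 10.1 puts K and Z at Q ± 10.1·n: K = (-9.2553, 4.0435), Z = (9.2553, -4.0435). Equal radii place N and V the same way about F: N = F + 10.1·n = (16.007, 61.866), V = F − 10.1·n = (34.517, 53.779). Then |QN| = |N − Q| = 63.903.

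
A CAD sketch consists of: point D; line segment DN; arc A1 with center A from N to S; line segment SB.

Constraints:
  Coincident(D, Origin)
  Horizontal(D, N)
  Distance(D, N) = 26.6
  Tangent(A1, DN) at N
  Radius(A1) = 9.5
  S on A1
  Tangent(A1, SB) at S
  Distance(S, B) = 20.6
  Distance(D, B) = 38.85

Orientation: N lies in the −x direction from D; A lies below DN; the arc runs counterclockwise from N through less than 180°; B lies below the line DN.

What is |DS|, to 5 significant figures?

37.472

Checks: |AS| = 9.500 ✓; ∠(AS, SB) = 90.00° ✓; |SB| = 20.60 ✓; |DB| = 38.85 ✓.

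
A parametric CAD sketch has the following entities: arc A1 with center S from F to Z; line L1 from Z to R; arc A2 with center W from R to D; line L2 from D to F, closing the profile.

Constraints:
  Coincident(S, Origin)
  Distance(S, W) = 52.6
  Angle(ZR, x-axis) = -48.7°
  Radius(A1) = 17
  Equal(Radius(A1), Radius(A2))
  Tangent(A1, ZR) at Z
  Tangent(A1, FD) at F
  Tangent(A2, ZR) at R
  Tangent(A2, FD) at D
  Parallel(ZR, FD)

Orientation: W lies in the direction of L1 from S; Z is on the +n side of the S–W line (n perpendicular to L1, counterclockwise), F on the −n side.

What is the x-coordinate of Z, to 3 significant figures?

12.8

The slot axis is L1's direction at -48.7°, so u = (cos -48.7°, sin -48.7°) = (0.660, -0.751) and n = (−sin -48.7°, cos -48.7°) = (0.751, 0.660). S is at the origin and W lies 52.6 along u from S, so W = 52.6·u = (34.7, -39.5). Tangency of A1 to both parallel lines with radius 17.0 puts Z and F at S ± 17.0·n: Z = (12.8, 11.2), F = (-12.8, -11.2). So Z.x = 12.8.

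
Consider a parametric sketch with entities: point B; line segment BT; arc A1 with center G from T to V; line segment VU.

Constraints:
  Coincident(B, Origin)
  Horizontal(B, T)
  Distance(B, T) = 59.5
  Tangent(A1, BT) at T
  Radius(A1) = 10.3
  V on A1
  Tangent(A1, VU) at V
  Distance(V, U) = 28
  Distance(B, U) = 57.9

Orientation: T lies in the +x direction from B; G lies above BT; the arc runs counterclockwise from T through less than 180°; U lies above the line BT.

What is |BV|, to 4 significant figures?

68.66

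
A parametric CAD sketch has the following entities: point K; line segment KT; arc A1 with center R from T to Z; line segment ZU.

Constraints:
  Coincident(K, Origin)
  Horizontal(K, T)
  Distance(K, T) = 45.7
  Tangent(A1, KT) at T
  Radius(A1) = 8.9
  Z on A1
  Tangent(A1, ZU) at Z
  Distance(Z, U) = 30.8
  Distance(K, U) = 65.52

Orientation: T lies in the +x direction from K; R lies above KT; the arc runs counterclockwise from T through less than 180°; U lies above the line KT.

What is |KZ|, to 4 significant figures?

55.42

Checks: |RZ| = 8.900 ✓; ∠(RZ, ZU) = 90.00° ✓; |ZU| = 30.80 ✓; |KU| = 65.52 ✓.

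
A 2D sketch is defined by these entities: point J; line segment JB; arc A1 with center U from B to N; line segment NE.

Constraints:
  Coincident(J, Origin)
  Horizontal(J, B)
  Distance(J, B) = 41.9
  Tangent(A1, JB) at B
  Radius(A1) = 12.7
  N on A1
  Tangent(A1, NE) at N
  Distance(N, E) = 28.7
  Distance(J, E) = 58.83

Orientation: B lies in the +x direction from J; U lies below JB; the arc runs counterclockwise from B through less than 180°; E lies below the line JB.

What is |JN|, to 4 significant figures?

34.26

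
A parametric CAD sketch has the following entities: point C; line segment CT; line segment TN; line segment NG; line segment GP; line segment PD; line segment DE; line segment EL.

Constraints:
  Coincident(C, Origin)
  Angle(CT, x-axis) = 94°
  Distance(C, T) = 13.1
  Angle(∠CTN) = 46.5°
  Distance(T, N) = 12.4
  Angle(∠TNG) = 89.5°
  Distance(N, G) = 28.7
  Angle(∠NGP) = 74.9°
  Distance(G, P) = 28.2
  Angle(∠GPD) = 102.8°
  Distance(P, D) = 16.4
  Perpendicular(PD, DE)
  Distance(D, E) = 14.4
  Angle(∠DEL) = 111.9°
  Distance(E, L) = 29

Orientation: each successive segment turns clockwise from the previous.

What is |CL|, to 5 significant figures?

23.348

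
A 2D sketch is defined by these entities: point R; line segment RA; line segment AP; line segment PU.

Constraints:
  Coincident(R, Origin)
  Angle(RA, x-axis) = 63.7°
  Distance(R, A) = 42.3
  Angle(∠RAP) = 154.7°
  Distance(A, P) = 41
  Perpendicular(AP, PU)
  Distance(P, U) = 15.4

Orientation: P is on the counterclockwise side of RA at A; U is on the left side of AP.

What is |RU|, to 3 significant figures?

79.3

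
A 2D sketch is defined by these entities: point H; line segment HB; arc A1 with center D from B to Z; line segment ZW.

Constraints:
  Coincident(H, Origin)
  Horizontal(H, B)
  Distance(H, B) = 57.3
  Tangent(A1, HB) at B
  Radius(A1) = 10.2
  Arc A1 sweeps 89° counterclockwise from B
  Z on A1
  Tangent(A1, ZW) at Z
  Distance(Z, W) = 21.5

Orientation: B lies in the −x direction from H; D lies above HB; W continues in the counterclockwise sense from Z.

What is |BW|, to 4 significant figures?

33.25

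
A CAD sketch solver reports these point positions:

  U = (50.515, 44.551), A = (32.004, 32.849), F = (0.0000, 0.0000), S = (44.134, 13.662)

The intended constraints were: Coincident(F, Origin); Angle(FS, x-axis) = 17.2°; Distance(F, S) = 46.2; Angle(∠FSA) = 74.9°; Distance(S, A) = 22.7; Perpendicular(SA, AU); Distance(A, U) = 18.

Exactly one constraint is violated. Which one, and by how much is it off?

Distance(A, U) = 18 — off by 3.90.

F = (0.00, 0.00) ✓; FS at 17.20° ✓; |FS| = 46.20 ✓; ∠FSA = 74.90° ✓; |SA| = 22.70 ✓; ∠(SA, AU) = 90.00° ✓; |AU| = 21.90 ✗.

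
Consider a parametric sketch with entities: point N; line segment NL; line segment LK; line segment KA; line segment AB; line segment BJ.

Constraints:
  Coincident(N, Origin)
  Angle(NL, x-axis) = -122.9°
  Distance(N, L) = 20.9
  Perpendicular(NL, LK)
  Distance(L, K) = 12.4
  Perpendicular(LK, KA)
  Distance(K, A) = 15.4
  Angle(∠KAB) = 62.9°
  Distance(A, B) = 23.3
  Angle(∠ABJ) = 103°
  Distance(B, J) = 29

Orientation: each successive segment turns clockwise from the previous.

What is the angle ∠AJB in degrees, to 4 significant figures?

33.55°

N is at the origin; NL runs at -122.9° with length 20.9, so L = (-11.35, -17.55). NL ⟂ LK, so LK runs at 147.1°; with |LK| = 12.4, K = (-21.76, -10.81). LK is perpendicular to KA, so KA runs at 57.10°; with |KA| = 15.4, A = (-13.40, 2.117). ∠KAB = 62.9° gives AB at -60.00° from the x-axis; with |AB| = 23.3, B = (-1.749, -18.06). ∠ABJ = 103.0° gives BJ at -137.0° from the x-axis; with |BJ| = 29.0, J = (-22.96, -37.84). Then cos ∠AJB = JA·JB / (|JA||JB|), giving 33.55°.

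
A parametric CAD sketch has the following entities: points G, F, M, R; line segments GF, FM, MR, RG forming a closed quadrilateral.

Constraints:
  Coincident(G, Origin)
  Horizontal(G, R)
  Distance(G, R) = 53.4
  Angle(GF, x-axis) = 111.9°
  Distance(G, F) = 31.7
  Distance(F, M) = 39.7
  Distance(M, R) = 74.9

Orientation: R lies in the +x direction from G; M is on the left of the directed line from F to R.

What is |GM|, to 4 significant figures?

62.81

Checks: |FM| = 39.70 ✓; |MR| = 74.90 ✓.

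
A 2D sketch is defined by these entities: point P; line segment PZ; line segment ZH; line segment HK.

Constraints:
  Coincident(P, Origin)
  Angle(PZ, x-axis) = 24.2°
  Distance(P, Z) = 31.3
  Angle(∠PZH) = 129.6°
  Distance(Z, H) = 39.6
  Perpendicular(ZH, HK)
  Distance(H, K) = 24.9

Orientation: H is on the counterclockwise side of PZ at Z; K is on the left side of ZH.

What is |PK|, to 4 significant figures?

59.56

P is at the origin; PZ runs at 24.2° with length 31.3, so Z = 31.3·(cos 24.2°, sin 24.2°) = (28.55, 12.83). ∠PZH = 129.6°, so ZH runs at 24.2° + (180° − 129.6°) = 74.60° from the x-axis; with |ZH| = 39.6, H = Z + 39.6·(cos 74.60°, sin 74.60°) = (39.07, 51.01). ZH ⟂ HK; with |HK| = 24.9 on the left of ZH, K = H + 24.9·(-0.9641, 0.2656) = (15.06, 57.62). Then |PK| = |K − P| = 59.56.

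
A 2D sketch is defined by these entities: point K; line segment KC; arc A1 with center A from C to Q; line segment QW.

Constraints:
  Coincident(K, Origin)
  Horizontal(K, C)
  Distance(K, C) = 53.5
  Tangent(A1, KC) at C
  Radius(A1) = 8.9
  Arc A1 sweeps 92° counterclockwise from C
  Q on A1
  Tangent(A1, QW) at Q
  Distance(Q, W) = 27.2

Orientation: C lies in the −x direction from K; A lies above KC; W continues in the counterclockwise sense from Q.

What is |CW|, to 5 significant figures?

37.251

K is at the origin; KC is horizontal with |KC| = 53.5 and C on the −x side, so C = (-53.500, 0.0000). Since A1 is tangent to KC there, AC ⟂ KC, so A = C + (0, 8.9) = (-53.500, 8.9000). On A1, C sits at bearing -90° from A; a 92° counterclockwise sweep puts Q at bearing 2°, so Q = A + 8.9·(cos 2°, sin 2°) = (-44.605, 9.2106). The tangent condition forces AQ to be normal to QW, so QW runs along (−sin 2°, cos 2°); with |QW| = 27.2, W = (-45.555, 36.394). Then |CW| = |W − C| = 37.251.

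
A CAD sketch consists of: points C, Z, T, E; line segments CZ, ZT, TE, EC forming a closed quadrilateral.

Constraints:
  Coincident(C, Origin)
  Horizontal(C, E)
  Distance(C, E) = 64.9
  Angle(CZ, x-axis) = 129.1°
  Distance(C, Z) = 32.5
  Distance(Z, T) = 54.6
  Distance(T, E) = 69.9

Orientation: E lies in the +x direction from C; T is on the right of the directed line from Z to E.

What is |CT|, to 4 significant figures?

25.47

Checks: |ZT| = 54.60 ✓; |TE| = 69.90 ✓.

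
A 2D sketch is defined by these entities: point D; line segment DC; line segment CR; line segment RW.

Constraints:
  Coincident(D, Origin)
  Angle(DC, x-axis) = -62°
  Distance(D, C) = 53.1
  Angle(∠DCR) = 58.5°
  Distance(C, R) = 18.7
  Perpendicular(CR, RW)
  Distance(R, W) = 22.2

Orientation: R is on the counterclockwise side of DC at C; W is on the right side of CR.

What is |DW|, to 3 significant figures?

68.1

D is at the origin; DC runs at -62.0° with length 53.1, so C = 53.1·(cos -62.0°, sin -62.0°) = (24.9, -46.9). ∠DCR = 58.5°, so CR runs at -62.0° + (180° − 58.5°) = 59.5° from the x-axis; with |CR| = 18.7, R = C + 18.7·(cos 59.5°, sin 59.5°) = (34.4, -30.8). CR is perpendicular to RW; with |RW| = 22.2 on the right of CR, W = R + 22.2·(0.862, -0.508) = (53.5, -42.0). Then |DW| = |W − D| = 68.1.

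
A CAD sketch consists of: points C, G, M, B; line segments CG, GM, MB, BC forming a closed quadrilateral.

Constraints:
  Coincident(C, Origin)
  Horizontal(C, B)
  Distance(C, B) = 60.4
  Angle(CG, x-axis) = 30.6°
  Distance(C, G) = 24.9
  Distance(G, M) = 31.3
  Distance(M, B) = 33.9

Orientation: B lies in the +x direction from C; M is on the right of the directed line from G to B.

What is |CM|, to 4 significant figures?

35.50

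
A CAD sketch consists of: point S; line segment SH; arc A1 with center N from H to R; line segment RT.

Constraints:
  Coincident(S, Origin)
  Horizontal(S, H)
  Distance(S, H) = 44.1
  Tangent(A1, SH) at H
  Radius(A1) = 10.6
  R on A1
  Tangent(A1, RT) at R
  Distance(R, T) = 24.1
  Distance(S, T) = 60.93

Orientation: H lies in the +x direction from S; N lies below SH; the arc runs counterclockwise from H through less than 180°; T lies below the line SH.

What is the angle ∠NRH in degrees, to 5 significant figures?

28.009°

S is at the origin; S and H share the same y with |SH| = 44.1 and H on the +x side, so H = (44.100, 0.0000). The tangent condition forces NH to be normal to SH, so N = H + (0, -10.6) = (44.100, -10.600). Since NR ⟂ RT (tangency), |NT| = √(10.6² + 24.1²) = 26.328 regardless of where R sits on A1. So T lies on both circle(S, 60.93) and circle(N, 26.328); the below-SH intersection is T = (48.781, -36.509). R is the foot of the tangent from T: R = (35.310, -16.525).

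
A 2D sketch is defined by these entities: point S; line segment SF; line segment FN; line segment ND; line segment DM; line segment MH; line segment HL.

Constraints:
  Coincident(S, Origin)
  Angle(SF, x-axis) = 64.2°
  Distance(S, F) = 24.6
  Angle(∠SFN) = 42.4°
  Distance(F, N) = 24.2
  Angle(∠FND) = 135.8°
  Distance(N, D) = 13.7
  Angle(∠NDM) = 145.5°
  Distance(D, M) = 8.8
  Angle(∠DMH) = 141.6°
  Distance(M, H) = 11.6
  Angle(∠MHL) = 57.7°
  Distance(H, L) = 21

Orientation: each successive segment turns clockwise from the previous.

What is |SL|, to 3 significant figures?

6.36

S is at the origin; SF runs at 64.2° with length 24.6, so F = (10.7, 22.1). ∠SFN = 42.4° gives FN at -73.4° from the x-axis; with |FN| = 24.2, N = (17.6, -1.04). ∠FND = 135.8° gives ND at -118° from the x-axis; with |ND| = 13.7, D = (11.3, -13.2). ∠NDM = 145.5° gives DM at -152° from the x-axis; with |DM| = 8.8, M = (3.50, -17.3). ∠DMH = 141.6° gives MH at 170° from the x-axis; with |MH| = 11.6, H = (-7.91, -15.2). ∠MHL = 57.7° gives HL at 47.2° from the x-axis; with |HL| = 21.0, L = (6.36, 0.220). Then |SL| = |L − S| = 6.36.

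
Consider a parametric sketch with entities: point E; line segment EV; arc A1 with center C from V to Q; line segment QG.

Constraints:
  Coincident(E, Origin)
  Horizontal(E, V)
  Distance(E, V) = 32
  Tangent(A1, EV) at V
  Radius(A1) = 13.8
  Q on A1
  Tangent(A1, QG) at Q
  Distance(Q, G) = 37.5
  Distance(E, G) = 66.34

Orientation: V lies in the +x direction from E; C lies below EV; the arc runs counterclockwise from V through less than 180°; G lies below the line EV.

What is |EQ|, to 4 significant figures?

29.21

Checks: |CQ| = 13.80 ✓; ∠(CQ, QG) = 90.00° ✓; |QG| = 37.50 ✓; |EG| = 66.34 ✓.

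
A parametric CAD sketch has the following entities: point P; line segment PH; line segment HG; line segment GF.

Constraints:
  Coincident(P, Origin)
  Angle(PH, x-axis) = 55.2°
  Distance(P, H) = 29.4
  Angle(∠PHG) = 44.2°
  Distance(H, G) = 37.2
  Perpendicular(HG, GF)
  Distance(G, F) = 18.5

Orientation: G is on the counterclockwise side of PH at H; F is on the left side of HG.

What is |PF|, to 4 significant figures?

16.25

P is at the origin; PH runs at 55.2° with length 29.4, so H = 29.4·(cos 55.2°, sin 55.2°) = (16.78, 24.14). ∠PHG = 44.2°, so HG runs at 55.2° + (180° − 44.2°) = 191.0° from the x-axis; with |HG| = 37.2, G = H + 37.2·(cos 191.0°, sin 191.0°) = (-19.74, 17.04). HG ⟂ GF; with |GF| = 18.5 on the left of HG, F = G + 18.5·(0.1908, -0.9816) = (-16.21, -1.116). Then |PF| = |F − P| = 16.25.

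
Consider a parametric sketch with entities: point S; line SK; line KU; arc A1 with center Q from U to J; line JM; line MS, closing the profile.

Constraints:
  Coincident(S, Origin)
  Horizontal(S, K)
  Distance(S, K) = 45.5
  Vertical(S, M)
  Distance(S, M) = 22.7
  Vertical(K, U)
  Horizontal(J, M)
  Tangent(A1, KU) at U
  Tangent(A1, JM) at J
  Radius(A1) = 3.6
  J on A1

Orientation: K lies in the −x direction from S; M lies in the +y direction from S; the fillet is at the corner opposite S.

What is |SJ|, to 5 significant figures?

47.654

S is at the origin; SK is horizontal with |SK| = 45.5 and K on the −x side, so K = (-45.500, 0.0000). S and M share the same x with |SM| = 22.7 and M on the +y side, so M = (0.0000, 22.700). The virtual corner opposite S is at (-45.500, 22.700). Since A1 is tangent to KU there, QU ⟂ KU and A1 meets JM tangentially, so QJ is at right angles to JM, with radius 3.6, so the center Q sits 3.6 in from both sides at Q = (-41.900, 19.100). That places the tangent points at U = (-45.500, 19.100) on KU and J = (-41.900, 22.700) on JM. Then |SJ| = |J − S| = 47.654.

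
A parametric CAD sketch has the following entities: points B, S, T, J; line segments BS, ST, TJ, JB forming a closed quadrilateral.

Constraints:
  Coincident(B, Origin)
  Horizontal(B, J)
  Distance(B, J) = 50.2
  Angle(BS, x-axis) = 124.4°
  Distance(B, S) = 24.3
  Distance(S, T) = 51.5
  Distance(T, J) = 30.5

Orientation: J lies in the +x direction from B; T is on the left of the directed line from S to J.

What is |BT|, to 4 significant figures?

46.33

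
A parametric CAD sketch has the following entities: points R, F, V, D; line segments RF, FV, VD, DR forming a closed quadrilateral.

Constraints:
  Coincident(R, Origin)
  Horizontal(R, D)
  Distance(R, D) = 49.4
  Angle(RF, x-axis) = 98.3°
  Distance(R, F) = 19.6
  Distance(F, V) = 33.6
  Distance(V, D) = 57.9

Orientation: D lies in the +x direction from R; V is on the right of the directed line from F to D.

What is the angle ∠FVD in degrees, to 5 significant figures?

69.269°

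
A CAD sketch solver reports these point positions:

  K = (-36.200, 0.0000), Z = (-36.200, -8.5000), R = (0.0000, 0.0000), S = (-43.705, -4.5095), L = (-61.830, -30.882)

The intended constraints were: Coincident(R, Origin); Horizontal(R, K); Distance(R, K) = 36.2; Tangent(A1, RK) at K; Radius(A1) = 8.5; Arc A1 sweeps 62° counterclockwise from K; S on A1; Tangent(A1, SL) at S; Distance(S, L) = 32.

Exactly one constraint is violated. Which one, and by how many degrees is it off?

Tangent(A1, SL) at S — off by 6.50°.

R = (0.00, 0.00) ✓; R.y = 0.00, K.y = 0.00 ✓; |RK| = 36.20 ✓; ∠(ZK, KR) = 90.00° ✓; |ZK| = 8.500 ✓; bearing(Z→S) − bearing(Z→K) = 62.00° ✓; |ZS| = 8.500 ✓; ∠(ZS, SL) = 96.50° ✗; |SL| = 32.00 ✓.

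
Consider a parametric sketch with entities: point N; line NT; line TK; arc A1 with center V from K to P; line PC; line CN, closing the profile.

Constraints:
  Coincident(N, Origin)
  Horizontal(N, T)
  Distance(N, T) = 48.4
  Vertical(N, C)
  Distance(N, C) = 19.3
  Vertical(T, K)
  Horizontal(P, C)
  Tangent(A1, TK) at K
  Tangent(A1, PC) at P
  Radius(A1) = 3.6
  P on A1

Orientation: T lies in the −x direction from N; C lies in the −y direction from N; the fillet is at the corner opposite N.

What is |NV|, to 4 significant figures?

47.47

NC is vertical with |NC| = 19.3 and C on the −y side, so C = (0.000, -19.30). The virtual corner opposite N is at (-48.40, -19.30). A1 meets TK tangentially, so VK is at right angles to TK and the tangent condition forces VP to be normal to PC, with radius 3.6, so the center V sits 3.6 in from both sides at V = (-44.80, -15.70). Then |NV| = |V − N| = 47.47.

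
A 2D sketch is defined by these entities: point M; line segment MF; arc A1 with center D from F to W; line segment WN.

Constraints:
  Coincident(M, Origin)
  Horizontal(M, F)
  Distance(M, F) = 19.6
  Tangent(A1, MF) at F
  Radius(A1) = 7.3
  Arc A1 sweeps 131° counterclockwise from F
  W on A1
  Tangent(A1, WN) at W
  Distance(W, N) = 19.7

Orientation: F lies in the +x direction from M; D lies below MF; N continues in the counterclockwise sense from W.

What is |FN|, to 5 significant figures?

27.958

On A1, F sits at bearing 90° from D; a 131° counterclockwise sweep puts W at bearing 221°, so W = D + 7.3·(cos 221°, sin 221°) = (14.091, -12.089). Since A1 is tangent to WN there, DW ⟂ WN, so WN runs along (−sin 221°, cos 221°); with |WN| = 19.7, N = (27.015, -26.957). Then |FN| = |N − F| = 27.958.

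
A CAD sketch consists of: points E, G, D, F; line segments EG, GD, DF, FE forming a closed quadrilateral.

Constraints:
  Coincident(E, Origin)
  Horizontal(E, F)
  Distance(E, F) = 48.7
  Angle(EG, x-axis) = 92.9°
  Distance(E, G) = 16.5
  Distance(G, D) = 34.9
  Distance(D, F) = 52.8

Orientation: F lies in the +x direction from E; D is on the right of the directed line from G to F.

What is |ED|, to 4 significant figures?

18.44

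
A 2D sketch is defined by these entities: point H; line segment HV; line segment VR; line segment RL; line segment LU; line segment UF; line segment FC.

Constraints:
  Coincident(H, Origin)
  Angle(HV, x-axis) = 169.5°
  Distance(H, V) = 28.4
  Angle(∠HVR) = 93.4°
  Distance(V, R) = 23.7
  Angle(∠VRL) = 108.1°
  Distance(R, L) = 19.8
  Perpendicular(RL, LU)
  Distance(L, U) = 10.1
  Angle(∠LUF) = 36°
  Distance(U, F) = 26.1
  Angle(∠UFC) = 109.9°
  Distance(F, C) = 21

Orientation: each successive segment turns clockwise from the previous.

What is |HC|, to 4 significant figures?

61.41

H is at the origin; HV runs at 169.5° with length 28.4, so V = (-27.92, 5.175). ∠HVR = 93.4° gives VR at 82.90° from the x-axis; with |VR| = 23.7, R = (-25.00, 28.69). ∠VRL = 108.1° gives RL at 11.00° from the x-axis; with |RL| = 19.8, L = (-5.559, 32.47). RL ⟂ LU, so LU runs at -79.00°; with |LU| = 10.1, U = (-3.632, 22.56). ∠LUF = 36.0° gives UF at 137.0° from the x-axis; with |UF| = 26.1, F = (-22.72, 40.36). ∠UFC = 109.9° gives FC at 66.90° from the x-axis; with |FC| = 21.0, C = (-14.48, 59.67). Then |HC| = |C − H| = 61.41.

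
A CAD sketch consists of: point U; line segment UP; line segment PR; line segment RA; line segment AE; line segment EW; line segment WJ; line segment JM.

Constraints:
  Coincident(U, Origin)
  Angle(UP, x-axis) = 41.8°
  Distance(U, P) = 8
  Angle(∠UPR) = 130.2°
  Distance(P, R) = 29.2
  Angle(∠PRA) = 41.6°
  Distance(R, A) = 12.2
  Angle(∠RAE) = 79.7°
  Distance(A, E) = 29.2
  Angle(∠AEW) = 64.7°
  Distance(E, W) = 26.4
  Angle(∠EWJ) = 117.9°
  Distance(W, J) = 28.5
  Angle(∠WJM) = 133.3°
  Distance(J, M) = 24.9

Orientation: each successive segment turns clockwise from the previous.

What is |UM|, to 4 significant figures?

51.72

U is at the origin; UP runs at 41.8° with length 8.0, so P = (5.964, 5.332). ∠UPR = 130.2° gives PR at -8.000° from the x-axis; with |PR| = 29.2, R = (34.88, 1.268). ∠PRA = 41.6° gives RA at -146.4° from the x-axis; with |RA| = 12.2, A = (24.72, -5.483). ∠RAE = 79.7° gives AE at 113.3° from the x-axis; with |AE| = 29.2, E = (13.17, 21.34). ∠AEW = 64.7° gives EW at -2.000° from the x-axis; with |EW| = 26.4, W = (39.55, 20.41). ∠EWJ = 117.9° gives WJ at -64.10° from the x-axis; with |WJ| = 28.5, J = (52.00, -5.223). ∠WJM = 133.3° gives JM at -110.8° from the x-axis; with |JM| = 24.9, M = (43.16, -28.50). Then |UM| = |M − U| = 51.72.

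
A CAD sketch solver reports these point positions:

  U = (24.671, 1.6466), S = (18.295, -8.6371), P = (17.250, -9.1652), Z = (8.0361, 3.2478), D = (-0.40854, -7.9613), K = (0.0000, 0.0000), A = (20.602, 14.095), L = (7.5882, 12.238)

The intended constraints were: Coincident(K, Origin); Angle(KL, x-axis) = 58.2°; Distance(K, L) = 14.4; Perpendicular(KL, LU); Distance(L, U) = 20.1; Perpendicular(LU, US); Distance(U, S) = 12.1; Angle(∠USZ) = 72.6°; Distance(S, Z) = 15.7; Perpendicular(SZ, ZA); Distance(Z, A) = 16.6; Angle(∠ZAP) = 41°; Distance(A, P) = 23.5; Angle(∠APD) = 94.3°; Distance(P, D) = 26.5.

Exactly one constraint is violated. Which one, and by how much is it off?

Distance(P, D) = 26.5 — off by 8.80.

K = (0.00, 0.00) ✓; KL at 58.20° ✓; |KL| = 14.40 ✓; ∠(KL, LU) = 90.00° ✓; |LU| = 20.10 ✓; ∠(LU, US) = 90.00° ✓; |US| = 12.10 ✓; ∠USZ = 72.60° ✓; |SZ| = 15.70 ✓; ∠(SZ, ZA) = 90.00° ✓; |ZA| = 16.60 ✓; ∠ZAP = 41.00° ✓; |AP| = 23.50 ✓; ∠APD = 94.30° ✓; |PD| = 17.70 ✗.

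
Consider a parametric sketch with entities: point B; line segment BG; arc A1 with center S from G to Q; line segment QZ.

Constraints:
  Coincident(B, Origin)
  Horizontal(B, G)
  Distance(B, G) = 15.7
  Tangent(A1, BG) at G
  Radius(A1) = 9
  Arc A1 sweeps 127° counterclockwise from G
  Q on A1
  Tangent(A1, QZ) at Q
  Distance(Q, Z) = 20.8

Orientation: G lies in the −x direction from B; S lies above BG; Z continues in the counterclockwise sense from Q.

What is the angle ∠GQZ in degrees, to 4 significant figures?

116.5°

B is at the origin; BG is horizontal with |BG| = 15.7 and G on the −x side, so G = (-15.70, 0.000). Tangency of A1 to BG means the radius SG is perpendicular to BG, so S = G + (0, 9) = (-15.70, 9.000). On A1, G sits at bearing -90° from S; a 127° counterclockwise sweep puts Q at bearing 37°, so Q = S + 9.0·(cos 37°, sin 37°) = (-8.512, 14.42). Since A1 is tangent to QZ there, SQ ⟂ QZ, so QZ runs along (−sin 37°, cos 37°); with |QZ| = 20.8, Z = (-21.03, 31.03). Then cos ∠GQZ = QG·QZ / (|QG||QZ|), giving 116.5°.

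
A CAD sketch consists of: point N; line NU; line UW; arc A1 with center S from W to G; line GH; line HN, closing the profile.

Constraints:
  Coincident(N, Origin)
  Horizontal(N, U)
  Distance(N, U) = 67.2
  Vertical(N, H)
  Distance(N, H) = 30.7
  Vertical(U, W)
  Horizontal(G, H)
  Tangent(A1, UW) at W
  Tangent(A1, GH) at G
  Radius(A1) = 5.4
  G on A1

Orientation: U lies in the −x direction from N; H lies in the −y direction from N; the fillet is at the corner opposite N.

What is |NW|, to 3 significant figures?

71.8

N is at the origin; N and U share the same y with |NU| = 67.2 and U on the −x side, so U = (-67.2, 0.00). NH is vertical with |NH| = 30.7 and H on the −y side, so H = (0.00, -30.7). The virtual corner opposite N is at (-67.2, -30.7). The tangent condition forces SW to be normal to UW and the tangent condition forces SG to be normal to GH, with radius 5.4, so the center S sits 5.4 in from both sides at S = (-61.8, -25.3). That places the tangent points at W = (-67.2, -25.3) on UW and G = (-61.8, -30.7) on GH. Then |NW| = |W − N| = 71.8.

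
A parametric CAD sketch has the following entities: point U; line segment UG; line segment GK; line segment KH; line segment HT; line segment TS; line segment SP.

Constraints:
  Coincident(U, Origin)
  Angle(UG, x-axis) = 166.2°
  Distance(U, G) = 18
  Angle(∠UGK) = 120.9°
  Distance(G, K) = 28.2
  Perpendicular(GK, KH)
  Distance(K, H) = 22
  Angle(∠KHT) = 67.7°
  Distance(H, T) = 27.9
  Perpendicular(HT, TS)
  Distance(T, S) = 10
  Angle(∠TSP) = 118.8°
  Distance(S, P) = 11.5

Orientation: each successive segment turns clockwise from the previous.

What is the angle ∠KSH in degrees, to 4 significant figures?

47.62°

U is at the origin; UG runs at 166.2° with length 18.0, so G = (-17.48, 4.294). ∠UGK = 120.9° gives GK at 107.1° from the x-axis; with |GK| = 28.2, K = (-25.77, 31.25). GK ⟂ KH, so KH runs at 17.10°; with |KH| = 22.0, H = (-4.745, 37.72). ∠KHT = 67.7° gives HT at -95.20° from the x-axis; with |HT| = 27.9, T = (-7.274, 9.931). HT ⟂ TS, so TS runs at 174.8°; with |TS| = 10.0, S = (-17.23, 10.84). Then cos ∠KSH = SK·SH / (|SK||SH|), giving 47.62°.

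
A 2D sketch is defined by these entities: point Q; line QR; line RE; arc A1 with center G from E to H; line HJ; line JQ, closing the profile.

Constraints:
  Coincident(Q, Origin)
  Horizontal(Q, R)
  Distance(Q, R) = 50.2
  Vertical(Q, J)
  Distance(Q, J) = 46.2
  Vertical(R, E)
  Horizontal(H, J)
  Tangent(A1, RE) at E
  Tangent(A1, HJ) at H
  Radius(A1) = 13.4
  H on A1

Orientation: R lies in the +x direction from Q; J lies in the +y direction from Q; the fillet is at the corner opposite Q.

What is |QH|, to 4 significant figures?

59.07

Q is at the origin; Q and R share the same y with |QR| = 50.2 and R on the +x side, so R = (50.20, 0.000). QJ is vertical with |QJ| = 46.2 and J on the +y side, so J = (0.000, 46.20). The virtual corner opposite Q is at (50.20, 46.20). A1 meets RE tangentially, so GE is at right angles to RE and A1 meets HJ tangentially, so GH is at right angles to HJ, with radius 13.4, so the center G sits 13.4 in from both sides at G = (36.80, 32.80). That places the tangent points at E = (50.20, 32.80) on RE and H = (36.80, 46.20) on HJ. Then |QH| = |H − Q| = 59.07.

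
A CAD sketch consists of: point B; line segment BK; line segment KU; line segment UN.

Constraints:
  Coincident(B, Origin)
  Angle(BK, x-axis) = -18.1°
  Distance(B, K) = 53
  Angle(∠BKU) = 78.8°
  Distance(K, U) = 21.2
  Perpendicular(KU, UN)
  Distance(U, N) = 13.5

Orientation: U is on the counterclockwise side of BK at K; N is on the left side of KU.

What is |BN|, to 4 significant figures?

40.01

B is at the origin; BK runs at -18.1° with length 53.0, so K = 53.0·(cos -18.1°, sin -18.1°) = (50.38, -16.47). ∠BKU = 78.8°, so KU runs at -18.1° + (180° − 78.8°) = 83.10° from the x-axis; with |KU| = 21.2, U = K + 21.2·(cos 83.10°, sin 83.10°) = (52.92, 4.581). The perpendicularity gives UN at right angles to KU; with |UN| = 13.5 on the left of KU, N = U + 13.5·(-0.9928, 0.1201) = (39.52, 6.202). Then |BN| = |N − B| = 40.01.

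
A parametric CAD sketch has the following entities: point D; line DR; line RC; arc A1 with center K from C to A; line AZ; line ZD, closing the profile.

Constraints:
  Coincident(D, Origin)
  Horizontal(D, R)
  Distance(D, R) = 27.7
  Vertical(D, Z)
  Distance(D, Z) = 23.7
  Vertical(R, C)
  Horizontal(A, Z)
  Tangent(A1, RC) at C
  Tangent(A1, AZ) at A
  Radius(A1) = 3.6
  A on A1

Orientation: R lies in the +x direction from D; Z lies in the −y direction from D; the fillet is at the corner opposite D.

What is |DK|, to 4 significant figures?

31.38

D and Z share the same x with |DZ| = 23.7 and Z on the −y side, so Z = (0.000, -23.70). The virtual corner opposite D is at (27.70, -23.70). A1 meets RC tangentially, so KC is at right angles to RC and A1 meets AZ tangentially, so KA is at right angles to AZ, with radius 3.6, so the center K sits 3.6 in from both sides at K = (24.10, -20.10). Then |DK| = |K − D| = 31.38.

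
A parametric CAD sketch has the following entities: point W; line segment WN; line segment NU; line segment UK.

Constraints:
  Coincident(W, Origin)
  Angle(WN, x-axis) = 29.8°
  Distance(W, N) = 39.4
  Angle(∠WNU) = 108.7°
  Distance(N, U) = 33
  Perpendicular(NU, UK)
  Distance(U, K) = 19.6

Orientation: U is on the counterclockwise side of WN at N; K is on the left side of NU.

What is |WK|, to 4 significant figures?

48.95

∠WNU = 108.7°, so NU runs at 29.8° + (180° − 108.7°) = 101.1° from the x-axis; with |NU| = 33.0, U = N + 33.0·(cos 101.1°, sin 101.1°) = (27.84, 51.96). NU ⟂ UK; with |UK| = 19.6 on the left of NU, K = U + 19.6·(-0.9813, -0.1925) = (8.603, 48.19). Then |WK| = |K − W| = 48.95.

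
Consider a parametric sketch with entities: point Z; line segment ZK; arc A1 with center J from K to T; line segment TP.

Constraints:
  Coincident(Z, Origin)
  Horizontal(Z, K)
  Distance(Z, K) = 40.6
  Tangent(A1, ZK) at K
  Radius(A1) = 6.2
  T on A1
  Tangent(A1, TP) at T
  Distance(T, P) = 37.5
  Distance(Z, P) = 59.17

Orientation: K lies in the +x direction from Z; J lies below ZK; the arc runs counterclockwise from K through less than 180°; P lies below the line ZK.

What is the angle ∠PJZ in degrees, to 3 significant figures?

96.8°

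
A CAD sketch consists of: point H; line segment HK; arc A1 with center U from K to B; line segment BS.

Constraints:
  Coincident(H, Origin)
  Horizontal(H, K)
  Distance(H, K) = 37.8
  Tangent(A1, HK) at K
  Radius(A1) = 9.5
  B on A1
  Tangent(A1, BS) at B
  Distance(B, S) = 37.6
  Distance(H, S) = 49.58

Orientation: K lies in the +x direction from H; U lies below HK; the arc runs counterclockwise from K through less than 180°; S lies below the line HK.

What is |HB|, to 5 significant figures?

29.498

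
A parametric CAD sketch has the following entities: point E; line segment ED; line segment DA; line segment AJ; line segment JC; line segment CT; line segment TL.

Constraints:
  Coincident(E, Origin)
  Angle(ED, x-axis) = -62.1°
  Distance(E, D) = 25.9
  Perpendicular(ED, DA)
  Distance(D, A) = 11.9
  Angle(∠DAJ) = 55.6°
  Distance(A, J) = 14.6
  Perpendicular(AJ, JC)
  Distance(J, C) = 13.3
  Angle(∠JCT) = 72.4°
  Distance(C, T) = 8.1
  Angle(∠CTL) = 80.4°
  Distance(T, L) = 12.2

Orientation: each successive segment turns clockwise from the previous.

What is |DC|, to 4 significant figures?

8.612

∠DAJ = 55.6° gives AJ at 83.50° from the x-axis; with |AJ| = 14.6, J = (3.255, -13.95). The perpendicularity gives JC at right angles to AJ, so JC runs at -6.500°; with |JC| = 13.3, C = (16.47, -15.46). Then |DC| = |C − D| = 8.612.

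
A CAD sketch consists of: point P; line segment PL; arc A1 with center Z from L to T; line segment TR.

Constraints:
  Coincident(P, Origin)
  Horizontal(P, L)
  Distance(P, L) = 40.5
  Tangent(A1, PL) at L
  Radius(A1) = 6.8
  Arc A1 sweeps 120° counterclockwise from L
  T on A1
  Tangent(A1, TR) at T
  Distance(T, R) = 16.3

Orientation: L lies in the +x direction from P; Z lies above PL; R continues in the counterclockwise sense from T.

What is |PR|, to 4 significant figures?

45.32

P is at the origin; P and L share the same y with |PL| = 40.5 and L on the +x side, so L = (40.50, 0.000). A1 meets PL tangentially, so ZL is at right angles to PL, so Z = L + (0, 6.8) = (40.50, 6.800). On A1, L sits at bearing -90° from Z; a 120° counterclockwise sweep puts T at bearing 30°, so T = Z + 6.8·(cos 30°, sin 30°) = (46.39, 10.20). Since A1 is tangent to TR there, ZT ⟂ TR, so TR runs along (−sin 30°, cos 30°); with |TR| = 16.3, R = (38.24, 24.32). Then |PR| = |R − P| = 45.32.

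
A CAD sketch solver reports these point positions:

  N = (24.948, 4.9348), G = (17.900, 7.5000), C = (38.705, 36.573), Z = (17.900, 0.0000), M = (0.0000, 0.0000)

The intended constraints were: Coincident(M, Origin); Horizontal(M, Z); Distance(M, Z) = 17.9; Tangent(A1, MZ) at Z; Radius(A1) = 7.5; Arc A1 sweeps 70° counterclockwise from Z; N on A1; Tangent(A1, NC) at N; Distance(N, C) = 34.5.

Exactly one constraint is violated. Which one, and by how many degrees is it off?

Tangent(A1, NC) at N — off by 3.50°.

M = (0.00, 0.00) ✓; M.y = 0.00, Z.y = 0.00 ✓; |MZ| = 17.90 ✓; ∠(GZ, ZM) = 90.00° ✓; |GZ| = 7.500 ✓; bearing(G→N) − bearing(G→Z) = 70.00° ✓; |GN| = 7.500 ✓; ∠(GN, NC) = 93.50° ✗; |NC| = 34.50 ✓.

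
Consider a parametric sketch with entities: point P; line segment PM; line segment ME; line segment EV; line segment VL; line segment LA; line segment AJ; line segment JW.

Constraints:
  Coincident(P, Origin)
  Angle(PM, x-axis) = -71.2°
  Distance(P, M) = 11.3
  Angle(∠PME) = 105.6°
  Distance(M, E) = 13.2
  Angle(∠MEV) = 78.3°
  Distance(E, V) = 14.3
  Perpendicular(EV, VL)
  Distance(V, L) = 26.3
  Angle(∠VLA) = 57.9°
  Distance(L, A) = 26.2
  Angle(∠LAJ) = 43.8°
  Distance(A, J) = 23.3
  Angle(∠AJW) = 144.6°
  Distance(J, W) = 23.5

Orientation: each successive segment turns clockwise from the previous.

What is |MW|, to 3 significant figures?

34.0

∠LAJ = 43.8° gives AJ at 124° from the x-axis; with |AJ| = 23.3, J = (-5.95, -1.44). ∠AJW = 144.6° gives JW at 89.0° from the x-axis; with |JW| = 23.5, W = (-5.54, 22.1). Then |MW| = |W − M| = 34.0.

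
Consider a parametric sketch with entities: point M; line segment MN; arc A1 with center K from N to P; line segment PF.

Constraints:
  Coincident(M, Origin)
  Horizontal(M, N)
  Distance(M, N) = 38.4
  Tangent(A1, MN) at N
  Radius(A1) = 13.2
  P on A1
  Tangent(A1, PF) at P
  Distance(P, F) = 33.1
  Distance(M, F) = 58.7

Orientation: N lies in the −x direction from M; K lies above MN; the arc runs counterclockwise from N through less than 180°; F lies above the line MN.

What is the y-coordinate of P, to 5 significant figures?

16.229

Checks: |KP| = 13.20 ✓; ∠(KP, PF) = 90.00° ✓; |PF| = 33.10 ✓; |MF| = 58.70 ✓.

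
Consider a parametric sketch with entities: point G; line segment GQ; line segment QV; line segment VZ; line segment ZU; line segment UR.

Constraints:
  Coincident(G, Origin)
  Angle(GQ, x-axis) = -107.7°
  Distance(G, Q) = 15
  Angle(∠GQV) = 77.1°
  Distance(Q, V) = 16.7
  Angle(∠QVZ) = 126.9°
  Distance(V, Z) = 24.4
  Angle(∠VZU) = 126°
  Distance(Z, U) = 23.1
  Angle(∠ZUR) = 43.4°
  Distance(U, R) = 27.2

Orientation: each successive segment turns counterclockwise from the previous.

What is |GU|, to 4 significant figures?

34.31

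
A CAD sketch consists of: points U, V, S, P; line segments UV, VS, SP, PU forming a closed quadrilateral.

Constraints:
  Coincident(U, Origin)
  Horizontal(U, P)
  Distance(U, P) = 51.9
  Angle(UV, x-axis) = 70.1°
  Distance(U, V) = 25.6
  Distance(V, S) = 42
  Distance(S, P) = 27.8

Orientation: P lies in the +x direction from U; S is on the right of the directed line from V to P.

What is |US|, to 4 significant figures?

30.68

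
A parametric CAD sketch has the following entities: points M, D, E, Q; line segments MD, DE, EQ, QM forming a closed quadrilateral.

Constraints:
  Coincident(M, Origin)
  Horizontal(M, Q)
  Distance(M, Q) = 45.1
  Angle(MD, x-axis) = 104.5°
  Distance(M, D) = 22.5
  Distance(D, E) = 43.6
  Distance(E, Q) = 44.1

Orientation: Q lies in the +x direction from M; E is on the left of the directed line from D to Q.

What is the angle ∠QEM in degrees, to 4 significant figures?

53.95°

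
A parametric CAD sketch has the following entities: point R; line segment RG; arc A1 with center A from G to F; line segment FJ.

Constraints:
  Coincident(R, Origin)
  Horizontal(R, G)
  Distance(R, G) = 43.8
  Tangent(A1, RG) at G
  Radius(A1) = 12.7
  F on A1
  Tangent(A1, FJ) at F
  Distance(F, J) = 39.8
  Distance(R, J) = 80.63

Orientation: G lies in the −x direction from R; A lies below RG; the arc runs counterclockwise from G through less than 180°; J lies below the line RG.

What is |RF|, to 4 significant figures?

57.22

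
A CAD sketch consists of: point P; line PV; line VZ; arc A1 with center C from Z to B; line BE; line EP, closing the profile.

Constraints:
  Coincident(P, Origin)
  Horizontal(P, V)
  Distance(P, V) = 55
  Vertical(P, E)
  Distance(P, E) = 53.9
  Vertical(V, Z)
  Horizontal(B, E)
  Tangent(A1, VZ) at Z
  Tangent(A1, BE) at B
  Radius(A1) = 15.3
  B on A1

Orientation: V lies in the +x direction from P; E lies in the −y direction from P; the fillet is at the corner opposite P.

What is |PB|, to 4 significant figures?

66.94

P is at the origin; P and V share the same y with |PV| = 55.0 and V on the +x side, so V = (55.00, 0.000). PE is vertical with |PE| = 53.9 and E on the −y side, so E = (0.000, -53.90). The virtual corner opposite P is at (55.00, -53.90). Tangency of A1 to VZ means the radius CZ is perpendicular to VZ and the tangent condition forces CB to be normal to BE, with radius 15.3, so the center C sits 15.3 in from both sides at C = (39.70, -38.60). That places the tangent points at Z = (55.00, -38.60) on VZ and B = (39.70, -53.90) on BE. Then |PB| = |B − P| = 66.94.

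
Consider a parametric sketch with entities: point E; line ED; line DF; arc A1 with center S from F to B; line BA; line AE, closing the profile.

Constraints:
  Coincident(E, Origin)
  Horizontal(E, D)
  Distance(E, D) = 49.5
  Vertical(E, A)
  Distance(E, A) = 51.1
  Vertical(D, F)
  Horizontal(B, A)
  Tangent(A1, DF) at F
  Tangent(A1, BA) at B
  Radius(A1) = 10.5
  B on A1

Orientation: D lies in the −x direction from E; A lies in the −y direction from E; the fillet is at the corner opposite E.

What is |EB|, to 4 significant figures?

64.28

E is at the origin; E and D share the same y with |ED| = 49.5 and D on the −x side, so D = (-49.50, 0.000). E and A share the same x with |EA| = 51.1 and A on the −y side, so A = (0.000, -51.10). The virtual corner opposite E is at (-49.50, -51.10). A1 meets DF tangentially, so SF is at right angles to DF and the tangent condition forces SB to be normal to BA, with radius 10.5, so the center S sits 10.5 in from both sides at S = (-39.00, -40.60). That places the tangent points at F = (-49.50, -40.60) on DF and B = (-39.00, -51.10) on BA. Then |EB| = |B − E| = 64.28.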